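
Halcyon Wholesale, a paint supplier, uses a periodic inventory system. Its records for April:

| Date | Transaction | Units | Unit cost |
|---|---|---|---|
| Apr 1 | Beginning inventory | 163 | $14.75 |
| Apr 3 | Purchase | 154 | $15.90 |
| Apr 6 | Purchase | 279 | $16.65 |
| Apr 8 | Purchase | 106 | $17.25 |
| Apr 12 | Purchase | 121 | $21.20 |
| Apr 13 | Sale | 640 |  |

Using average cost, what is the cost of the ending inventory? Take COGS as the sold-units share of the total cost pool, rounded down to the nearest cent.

Apr 13, sell 640: 640/823 × $13,891.90 → $10,802.93
Ending inventory (cost pool remaining) = $3,088.97

Ending inventory = $3,088.97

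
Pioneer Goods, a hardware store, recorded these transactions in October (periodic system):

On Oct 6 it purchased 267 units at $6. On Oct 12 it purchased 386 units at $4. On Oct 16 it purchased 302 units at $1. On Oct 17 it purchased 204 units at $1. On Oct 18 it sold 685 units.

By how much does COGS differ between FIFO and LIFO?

FIFO COGS: 267 @ $6 + 386 @ $4 + 32 @ $1 = $3,178
LIFO COGS: 204 @ $1 + 302 @ $1 + 179 @ $4 = $1,222
Difference = |$3,178 − $1,222| = $1,956

$1,956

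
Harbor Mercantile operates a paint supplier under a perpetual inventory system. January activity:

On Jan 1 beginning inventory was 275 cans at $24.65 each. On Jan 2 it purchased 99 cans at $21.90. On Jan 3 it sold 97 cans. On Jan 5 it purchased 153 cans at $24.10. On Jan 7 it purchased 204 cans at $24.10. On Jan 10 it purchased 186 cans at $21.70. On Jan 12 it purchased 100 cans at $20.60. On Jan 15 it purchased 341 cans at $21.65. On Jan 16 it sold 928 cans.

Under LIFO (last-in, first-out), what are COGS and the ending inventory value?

COGS = $22,857.25; ending inventory = $8,172.15

Jan 3, 97 sold [LIFO — newest first]: 97 @ $21.90 = $2,124.30
Jan 16, 928 sold [LIFO — newest first]: 341 @ $21.65 + 100 @ $20.60 + 186 @ $21.70 + 204 @ $24.10 + 97 @ $24.10 = $20,732.95
Total COGS = $2,124.30 + $20,732.95 = $22,857.25
Ending inventory: 275 @ $24.65 + 2 @ $21.90 + 56 @ $24.10 = $8,172.15
Check: goods available $31,029.40 = COGS $22,857.25 + ending $8,172.15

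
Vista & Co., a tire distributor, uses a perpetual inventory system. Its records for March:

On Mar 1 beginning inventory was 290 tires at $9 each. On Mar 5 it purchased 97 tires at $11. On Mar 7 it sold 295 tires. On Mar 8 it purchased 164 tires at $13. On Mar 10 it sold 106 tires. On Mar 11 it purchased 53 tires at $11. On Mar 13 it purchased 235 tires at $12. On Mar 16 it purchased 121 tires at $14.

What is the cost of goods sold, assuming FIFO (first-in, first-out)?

Mar 7, 295 sold [FIFO — oldest first]: 290 @ $9 + 5 @ $11 = $2,665
Mar 10, 106 sold [FIFO — oldest first]: 92 @ $11 + 14 @ $13 = $1,194
Total COGS = $2,665 + $1,194 = $3,859
Ending inventory: 150 @ $13 + 53 @ $11 + 235 @ $12 + 121 @ $14 = $7,047

COGS = $3,859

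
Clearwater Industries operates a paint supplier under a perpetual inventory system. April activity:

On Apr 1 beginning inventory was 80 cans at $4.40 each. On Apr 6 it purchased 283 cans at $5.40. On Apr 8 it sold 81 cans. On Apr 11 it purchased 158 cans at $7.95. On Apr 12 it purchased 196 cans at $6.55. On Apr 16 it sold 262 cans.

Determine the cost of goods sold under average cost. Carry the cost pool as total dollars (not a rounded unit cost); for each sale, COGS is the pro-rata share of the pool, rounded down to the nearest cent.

COGS = $2,067.56

After Apr 1: 80 on hand, pool $352.00 (≈ $4.4000 each)
After Apr 6: 363 on hand, pool $1,880.20 (≈ $5.1796 each)
Apr 8, sell 81: 81/363 × $1,880.20 → $419.54
After Apr 11: 440 on hand, pool $2,716.76 (≈ $6.1745 each)
After Apr 12: 636 on hand, pool $4,000.56 (≈ $6.2902 each)
Apr 16, sell 262: 262/636 × $4,000.56 → $1,648.02
Total COGS = $419.54 + $1,648.02 = $2,067.56
Ending inventory (cost pool remaining) = $2,352.54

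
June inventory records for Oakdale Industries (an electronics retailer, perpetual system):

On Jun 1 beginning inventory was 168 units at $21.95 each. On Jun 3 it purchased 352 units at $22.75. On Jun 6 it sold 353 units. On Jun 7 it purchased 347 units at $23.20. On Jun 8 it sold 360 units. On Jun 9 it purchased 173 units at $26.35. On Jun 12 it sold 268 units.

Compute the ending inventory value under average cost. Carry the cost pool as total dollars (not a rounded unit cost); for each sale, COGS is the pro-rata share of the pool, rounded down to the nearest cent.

After Jun 1: 168 on hand, pool $3,687.60 (≈ $21.9500 each)
After Jun 3: 520 on hand, pool $11,695.60 (≈ $22.4915 each)
Jun 6, sell 353: 353/520 × $11,695.60 → $7,939.51
After Jun 7: 514 on hand, pool $11,806.49 (≈ $22.9698 each)
Jun 8, sell 360: 360/514 × $11,806.49 → $8,269.13
After Jun 9: 327 on hand, pool $8,095.91 (≈ $24.7581 each)
Jun 12, sell 268: 268/327 × $8,095.91 → $6,635.18
Total COGS = $7,939.51 + $8,269.13 + $6,635.18 = $22,843.82
Ending inventory (cost pool remaining) = $1,460.73

Ending inventory = $1,460.73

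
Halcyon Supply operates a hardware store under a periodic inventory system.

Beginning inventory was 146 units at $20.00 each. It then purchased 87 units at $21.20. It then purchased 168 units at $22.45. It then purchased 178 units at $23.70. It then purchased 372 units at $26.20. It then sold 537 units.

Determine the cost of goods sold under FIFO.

Sale 1 (537) [FIFO — oldest first]: 146 @ $20.00 + 87 @ $21.20 + 168 @ $22.45 + 136 @ $23.70 = $11,759.20
Ending inventory: 42 @ $23.70 + 372 @ $26.20 = $10,741.80

COGS = $11,759.20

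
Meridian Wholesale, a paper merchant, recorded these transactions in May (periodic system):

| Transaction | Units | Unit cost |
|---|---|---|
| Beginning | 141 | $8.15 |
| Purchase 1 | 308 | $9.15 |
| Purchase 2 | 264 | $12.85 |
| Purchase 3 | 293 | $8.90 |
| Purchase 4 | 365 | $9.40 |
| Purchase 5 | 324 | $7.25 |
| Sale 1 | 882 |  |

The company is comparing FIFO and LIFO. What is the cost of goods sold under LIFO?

FIFO COGS: 141 @ $8.15 + 308 @ $9.15 + 264 @ $12.85 + 169 @ $8.90 = $8,863.85
LIFO COGS: 324 @ $7.25 + 365 @ $9.40 + 193 @ $8.90 = $7,497.70

COGS = $7,497.70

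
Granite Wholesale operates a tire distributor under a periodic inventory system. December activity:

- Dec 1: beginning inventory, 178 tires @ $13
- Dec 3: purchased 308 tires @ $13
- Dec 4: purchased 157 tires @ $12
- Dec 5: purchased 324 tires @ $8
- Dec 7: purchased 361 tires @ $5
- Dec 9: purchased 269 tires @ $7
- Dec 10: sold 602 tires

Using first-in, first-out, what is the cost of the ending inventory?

Ending inventory = $6,772

Dec 10, 602 sold [FIFO — oldest first]: 178 @ $13 + 308 @ $13 + 116 @ $12 = $7,710
Ending inventory: 41 @ $12 + 324 @ $8 + 361 @ $5 + 269 @ $7 = $6,772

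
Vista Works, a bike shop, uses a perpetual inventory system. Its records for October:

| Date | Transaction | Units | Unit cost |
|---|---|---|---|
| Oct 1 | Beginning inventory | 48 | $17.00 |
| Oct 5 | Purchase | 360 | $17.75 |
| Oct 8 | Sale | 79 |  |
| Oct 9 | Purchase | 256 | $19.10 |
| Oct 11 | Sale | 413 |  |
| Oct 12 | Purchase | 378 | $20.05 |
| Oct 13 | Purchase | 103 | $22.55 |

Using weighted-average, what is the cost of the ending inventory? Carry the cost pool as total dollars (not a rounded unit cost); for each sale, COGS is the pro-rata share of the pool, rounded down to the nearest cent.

After Oct 1: 48 on hand, pool $816.00 (≈ $17.0000 each)
After Oct 5: 408 on hand, pool $7,206.00 (≈ $17.6618 each)
Oct 8, sell 79: 79/408 × $7,206.00 → $1,395.27
After Oct 9: 585 on hand, pool $10,700.33 (≈ $18.2912 each)
Oct 11, sell 413: 413/585 × $10,700.33 → $7,554.25
After Oct 12: 550 on hand, pool $10,724.98 (≈ $19.5000 each)
After Oct 13: 653 on hand, pool $13,047.63 (≈ $19.9811 each)
Total COGS = $1,395.27 + $7,554.25 = $8,949.52
Ending inventory (cost pool remaining) = $13,047.63
Check: goods available $21,997.15 = COGS $8,949.52 + ending $13,047.63

Ending inventory = $13,047.63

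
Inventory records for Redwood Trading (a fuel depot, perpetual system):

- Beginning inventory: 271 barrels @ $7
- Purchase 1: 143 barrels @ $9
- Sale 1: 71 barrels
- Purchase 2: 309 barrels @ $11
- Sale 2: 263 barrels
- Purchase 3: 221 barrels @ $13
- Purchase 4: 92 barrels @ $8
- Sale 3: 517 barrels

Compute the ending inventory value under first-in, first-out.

Ending inventory = $1,945

Sale 1 (71) [FIFO — oldest first]: 71 @ $7 = $497
Sale 2 (263) [FIFO — oldest first]: 200 @ $7 + 63 @ $9 = $1,967
Sale 3 (517) [FIFO — oldest first]: 80 @ $9 + 309 @ $11 + 128 @ $13 = $5,783
Total COGS = $497 + $1,967 + $5,783 = $8,247
Ending inventory: 93 @ $13 + 92 @ $8 = $1,945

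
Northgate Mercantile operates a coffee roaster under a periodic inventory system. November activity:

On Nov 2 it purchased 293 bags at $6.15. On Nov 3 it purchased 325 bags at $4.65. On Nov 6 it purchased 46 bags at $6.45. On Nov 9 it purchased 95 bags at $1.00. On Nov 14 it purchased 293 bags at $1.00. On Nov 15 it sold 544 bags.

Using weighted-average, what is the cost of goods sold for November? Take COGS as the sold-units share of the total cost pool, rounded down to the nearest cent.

COGS = $2,067.35

Nov 15, sell 544: 544/1052 × $3,997.90 → $2,067.35
Ending inventory (cost pool remaining) = $1,930.55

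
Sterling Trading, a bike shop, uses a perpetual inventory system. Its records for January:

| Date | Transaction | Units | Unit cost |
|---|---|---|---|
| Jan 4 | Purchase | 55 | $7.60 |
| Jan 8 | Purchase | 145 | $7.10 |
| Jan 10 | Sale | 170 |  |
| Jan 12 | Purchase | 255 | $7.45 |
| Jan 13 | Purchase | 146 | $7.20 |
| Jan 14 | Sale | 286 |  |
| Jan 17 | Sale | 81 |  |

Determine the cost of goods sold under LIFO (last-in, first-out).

COGS = $3,917.15

Jan 10, 170 sold [LIFO — newest first]: 145 @ $7.10 + 25 @ $7.60 = $1,219.50
Jan 14, 286 sold [LIFO — newest first]: 146 @ $7.20 + 140 @ $7.45 = $2,094.20
Jan 17, 81 sold [LIFO — newest first]: 81 @ $7.45 = $603.45
Total COGS = $1,219.50 + $2,094.20 + $603.45 = $3,917.15
Ending inventory: 30 @ $7.60 + 34 @ $7.45 = $481.30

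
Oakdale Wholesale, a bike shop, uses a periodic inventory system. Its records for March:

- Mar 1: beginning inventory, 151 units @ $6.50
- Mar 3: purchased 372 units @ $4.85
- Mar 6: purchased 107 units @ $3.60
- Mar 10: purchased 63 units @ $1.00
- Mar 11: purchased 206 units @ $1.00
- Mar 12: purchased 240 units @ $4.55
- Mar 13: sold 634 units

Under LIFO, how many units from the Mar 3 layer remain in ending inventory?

Mar 13, 634 sold [LIFO — newest first]: 240 @ $4.55 + 206 @ $1.00 + 63 @ $1.00 + 107 @ $3.60 + 18 @ $4.85 = $1,833.50
Ending inventory: 151 @ $6.50 + 354 @ $4.85 = $2,698.40

354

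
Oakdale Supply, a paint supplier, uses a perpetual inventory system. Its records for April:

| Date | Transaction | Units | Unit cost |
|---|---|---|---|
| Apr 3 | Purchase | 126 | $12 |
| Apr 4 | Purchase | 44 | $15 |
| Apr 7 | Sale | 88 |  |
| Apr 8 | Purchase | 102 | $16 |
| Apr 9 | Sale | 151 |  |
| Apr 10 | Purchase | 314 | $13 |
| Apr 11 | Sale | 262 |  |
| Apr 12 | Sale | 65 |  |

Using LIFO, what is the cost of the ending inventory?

Ending inventory = $240

Apr 7, 88 sold [LIFO — newest first]: 44 @ $15 + 44 @ $12 = $1,188
Apr 9, 151 sold [LIFO — newest first]: 102 @ $16 + 49 @ $12 = $2,220
Apr 11, 262 sold [LIFO — newest first]: 262 @ $13 = $3,406
Apr 12, 65 sold [LIFO — newest first]: 52 @ $13 + 13 @ $12 = $832
Total COGS = $1,188 + $2,220 + $3,406 + $832 = $7,646
Ending inventory: 20 @ $12 = $240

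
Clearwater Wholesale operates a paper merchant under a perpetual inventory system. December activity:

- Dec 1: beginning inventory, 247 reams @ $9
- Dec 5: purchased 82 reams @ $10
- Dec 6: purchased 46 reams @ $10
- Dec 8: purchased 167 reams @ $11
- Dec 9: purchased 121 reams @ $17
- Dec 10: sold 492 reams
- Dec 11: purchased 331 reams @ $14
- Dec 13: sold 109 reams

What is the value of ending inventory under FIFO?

Ending inventory = $5,688

Dec 10, 492 sold [FIFO — oldest first]: 247 @ $9 + 82 @ $10 + 46 @ $10 + 117 @ $11 = $4,790
Dec 13, 109 sold [FIFO — oldest first]: 50 @ $11 + 59 @ $17 = $1,553
Total COGS = $4,790 + $1,553 = $6,343
Ending inventory: 62 @ $17 + 331 @ $14 = $5,688
Check: goods available $12,031 = COGS $6,343 + ending $5,688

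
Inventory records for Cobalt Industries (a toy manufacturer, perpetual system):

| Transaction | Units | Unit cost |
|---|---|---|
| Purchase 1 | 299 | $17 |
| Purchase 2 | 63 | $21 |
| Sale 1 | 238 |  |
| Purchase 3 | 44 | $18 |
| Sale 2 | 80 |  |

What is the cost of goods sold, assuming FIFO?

COGS = $5,482

Sale 1 (238) [FIFO — oldest first]: 238 @ $17 = $4,046
Sale 2 (80) [FIFO — oldest first]: 61 @ $17 + 19 @ $21 = $1,436
Total COGS = $4,046 + $1,436 = $5,482
Ending inventory: 44 @ $21 + 44 @ $18 = $1,716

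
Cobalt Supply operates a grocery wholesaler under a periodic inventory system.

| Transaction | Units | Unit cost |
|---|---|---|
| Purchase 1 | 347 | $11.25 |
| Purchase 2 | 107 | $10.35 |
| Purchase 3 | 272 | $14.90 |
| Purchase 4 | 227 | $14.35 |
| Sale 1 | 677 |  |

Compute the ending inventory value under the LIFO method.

Ending inventory = $3,105.00

Sale 1 (677) [LIFO — newest first]: 227 @ $14.35 + 272 @ $14.90 + 107 @ $10.35 + 71 @ $11.25 = $9,216.45
Ending inventory: 276 @ $11.25 = $3,105.00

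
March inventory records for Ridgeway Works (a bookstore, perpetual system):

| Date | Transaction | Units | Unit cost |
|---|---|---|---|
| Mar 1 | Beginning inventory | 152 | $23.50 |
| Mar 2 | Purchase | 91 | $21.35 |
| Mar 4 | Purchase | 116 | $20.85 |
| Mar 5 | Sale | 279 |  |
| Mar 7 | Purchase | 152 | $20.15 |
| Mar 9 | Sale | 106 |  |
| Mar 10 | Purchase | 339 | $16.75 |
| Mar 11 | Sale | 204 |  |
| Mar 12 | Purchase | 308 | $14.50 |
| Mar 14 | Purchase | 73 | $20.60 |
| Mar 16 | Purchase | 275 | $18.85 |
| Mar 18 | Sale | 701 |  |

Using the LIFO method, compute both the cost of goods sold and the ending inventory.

COGS = $23,513.65; ending inventory = $4,314.40

Mar 5, 279 sold [LIFO — newest first]: 116 @ $20.85 + 91 @ $21.35 + 72 @ $23.50 = $6,053.45
Mar 9, 106 sold [LIFO — newest first]: 106 @ $20.15 = $2,135.90
Mar 11, 204 sold [LIFO — newest first]: 204 @ $16.75 = $3,417.00
Mar 18, 701 sold [LIFO — newest first]: 275 @ $18.85 + 73 @ $20.60 + 308 @ $14.50 + 45 @ $16.75 = $11,907.30
Total COGS = $6,053.45 + $2,135.90 + $3,417.00 + $11,907.30 = $23,513.65
Ending inventory: 80 @ $23.50 + 46 @ $20.15 + 90 @ $16.75 = $4,314.40
Check: goods available $27,828.05 = COGS $23,513.65 + ending $4,314.40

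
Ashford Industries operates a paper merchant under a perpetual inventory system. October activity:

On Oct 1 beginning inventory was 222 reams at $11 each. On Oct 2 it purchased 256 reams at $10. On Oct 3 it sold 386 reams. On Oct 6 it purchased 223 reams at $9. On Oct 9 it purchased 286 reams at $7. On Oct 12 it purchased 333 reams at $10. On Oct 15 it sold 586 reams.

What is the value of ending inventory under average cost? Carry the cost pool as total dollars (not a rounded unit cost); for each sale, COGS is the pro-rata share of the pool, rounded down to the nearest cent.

Ending inventory = $3,093.15

After Oct 1: 222 on hand, pool $2,442.00 (≈ $11.0000 each)
After Oct 2: 478 on hand, pool $5,002.00 (≈ $10.4644 each)
Oct 3, sell 386: 386/478 × $5,002.00 → $4,039.27
After Oct 6: 315 on hand, pool $2,969.73 (≈ $9.4277 each)
After Oct 9: 601 on hand, pool $4,971.73 (≈ $8.2724 each)
After Oct 12: 934 on hand, pool $8,301.73 (≈ $8.8884 each)
Oct 15, sell 586: 586/934 × $8,301.73 → $5,208.58
Total COGS = $4,039.27 + $5,208.58 = $9,247.85
Ending inventory (cost pool remaining) = $3,093.15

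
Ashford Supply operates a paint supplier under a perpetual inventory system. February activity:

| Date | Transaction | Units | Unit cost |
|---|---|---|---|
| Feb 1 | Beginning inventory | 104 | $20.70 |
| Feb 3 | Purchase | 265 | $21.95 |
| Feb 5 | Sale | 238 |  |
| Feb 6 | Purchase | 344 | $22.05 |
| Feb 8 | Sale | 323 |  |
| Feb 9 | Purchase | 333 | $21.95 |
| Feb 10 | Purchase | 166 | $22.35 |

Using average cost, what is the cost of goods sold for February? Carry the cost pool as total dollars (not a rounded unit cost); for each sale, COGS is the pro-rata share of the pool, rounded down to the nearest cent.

After Feb 1: 104 on hand, pool $2,152.80 (≈ $20.7000 each)
After Feb 3: 369 on hand, pool $7,969.55 (≈ $21.5977 each)
Feb 5, sell 238: 238/369 × $7,969.55 → $5,140.25
After Feb 6: 475 on hand, pool $10,414.50 (≈ $21.9253 each)
Feb 8, sell 323: 323/475 × $10,414.50 → $7,081.86
After Feb 9: 485 on hand, pool $10,641.99 (≈ $21.9422 each)
After Feb 10: 651 on hand, pool $14,352.09 (≈ $22.0462 each)
Total COGS = $5,140.25 + $7,081.86 = $12,222.11
Ending inventory (cost pool remaining) = $14,352.09
Check: goods available $26,574.20 = COGS $12,222.11 + ending $14,352.09

COGS = $12,222.11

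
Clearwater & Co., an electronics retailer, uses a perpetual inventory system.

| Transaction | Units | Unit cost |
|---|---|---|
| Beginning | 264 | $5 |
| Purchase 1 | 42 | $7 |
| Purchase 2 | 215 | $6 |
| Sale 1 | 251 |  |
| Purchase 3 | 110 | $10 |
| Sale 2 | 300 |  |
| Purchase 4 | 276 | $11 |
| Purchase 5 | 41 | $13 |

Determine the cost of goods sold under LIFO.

COGS = $3,604

Sale 1 (251) [LIFO — newest first]: 215 @ $6 + 36 @ $7 = $1,542
Sale 2 (300) [LIFO — newest first]: 110 @ $10 + 6 @ $7 + 184 @ $5 = $2,062
Total COGS = $1,542 + $2,062 = $3,604
Ending inventory: 80 @ $5 + 276 @ $11 + 41 @ $13 = $3,969
Check: goods available $7,573 = COGS $3,604 + ending $3,969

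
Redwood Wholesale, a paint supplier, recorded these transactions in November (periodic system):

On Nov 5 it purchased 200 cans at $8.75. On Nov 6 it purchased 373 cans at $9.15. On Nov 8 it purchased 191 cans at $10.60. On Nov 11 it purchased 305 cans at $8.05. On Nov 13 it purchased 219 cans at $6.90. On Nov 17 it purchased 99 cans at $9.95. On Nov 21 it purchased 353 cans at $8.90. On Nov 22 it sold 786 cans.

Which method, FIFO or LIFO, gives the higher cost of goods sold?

FIFO COGS: 200 @ $8.75 + 373 @ $9.15 + 191 @ $10.60 + 22 @ $8.05 = $7,364.65
LIFO COGS: 353 @ $8.90 + 99 @ $9.95 + 219 @ $6.90 + 115 @ $8.05 = $6,563.60

FIFO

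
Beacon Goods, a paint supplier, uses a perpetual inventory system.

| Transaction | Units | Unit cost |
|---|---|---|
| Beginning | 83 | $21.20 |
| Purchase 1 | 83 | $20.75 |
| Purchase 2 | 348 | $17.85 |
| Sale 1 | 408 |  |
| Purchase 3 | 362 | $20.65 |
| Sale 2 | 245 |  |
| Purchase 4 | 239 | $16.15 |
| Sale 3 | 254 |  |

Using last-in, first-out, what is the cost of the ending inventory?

Ending inventory = $4,343.15

Sale 1 (408) [LIFO — newest first]: 348 @ $17.85 + 60 @ $20.75 = $7,456.80
Sale 2 (245) [LIFO — newest first]: 245 @ $20.65 = $5,059.25
Sale 3 (254) [LIFO — newest first]: 239 @ $16.15 + 15 @ $20.65 = $4,169.60
Total COGS = $7,456.80 + $5,059.25 + $4,169.60 = $16,685.65
Ending inventory: 83 @ $21.20 + 23 @ $20.75 + 102 @ $20.65 = $4,343.15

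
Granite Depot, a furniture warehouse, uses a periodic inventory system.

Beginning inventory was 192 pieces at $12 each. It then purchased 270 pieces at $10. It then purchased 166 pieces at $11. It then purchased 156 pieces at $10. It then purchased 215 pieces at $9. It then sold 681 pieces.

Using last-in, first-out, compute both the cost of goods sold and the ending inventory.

COGS = $6,761; ending inventory = $3,564

Sale 1 (681) [LIFO — newest first]: 215 @ $9 + 156 @ $10 + 166 @ $11 + 144 @ $10 = $6,761
Ending inventory: 192 @ $12 + 126 @ $10 = $3,564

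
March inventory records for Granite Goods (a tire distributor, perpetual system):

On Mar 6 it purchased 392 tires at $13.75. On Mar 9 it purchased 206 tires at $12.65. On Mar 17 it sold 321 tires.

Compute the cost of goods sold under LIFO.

COGS = $4,187.15

Mar 17, 321 sold [LIFO — newest first]: 206 @ $12.65 + 115 @ $13.75 = $4,187.15
Ending inventory: 277 @ $13.75 = $3,808.75
Check: goods available $7,995.90 = COGS $4,187.15 + ending $3,808.75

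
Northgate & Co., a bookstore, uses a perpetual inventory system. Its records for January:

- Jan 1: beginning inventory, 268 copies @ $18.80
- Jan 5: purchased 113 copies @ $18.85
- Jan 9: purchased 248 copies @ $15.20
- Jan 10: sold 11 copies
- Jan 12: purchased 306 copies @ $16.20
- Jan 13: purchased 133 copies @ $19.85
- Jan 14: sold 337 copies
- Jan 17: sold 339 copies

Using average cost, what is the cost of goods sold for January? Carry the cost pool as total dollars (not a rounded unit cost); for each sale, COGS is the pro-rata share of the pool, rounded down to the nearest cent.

After Jan 1: 268 on hand, pool $5,038.40 (≈ $18.8000 each)
After Jan 5: 381 on hand, pool $7,168.45 (≈ $18.8148 each)
After Jan 9: 629 on hand, pool $10,938.05 (≈ $17.3896 each)
Jan 10, sell 11: 11/629 × $10,938.05 → $191.28
After Jan 12: 924 on hand, pool $15,703.97 (≈ $16.9956 each)
After Jan 13: 1057 on hand, pool $18,344.02 (≈ $17.3548 each)
Jan 14, sell 337: 337/1057 × $18,344.02 → $5,848.56
Jan 17, sell 339: 339/720 × $12,495.46 → $5,883.27
Total COGS = $191.28 + $5,848.56 + $5,883.27 = $11,923.11
Ending inventory (cost pool remaining) = $6,612.19
Check: goods available $18,535.30 = COGS $11,923.11 + ending $6,612.19

COGS = $11,923.11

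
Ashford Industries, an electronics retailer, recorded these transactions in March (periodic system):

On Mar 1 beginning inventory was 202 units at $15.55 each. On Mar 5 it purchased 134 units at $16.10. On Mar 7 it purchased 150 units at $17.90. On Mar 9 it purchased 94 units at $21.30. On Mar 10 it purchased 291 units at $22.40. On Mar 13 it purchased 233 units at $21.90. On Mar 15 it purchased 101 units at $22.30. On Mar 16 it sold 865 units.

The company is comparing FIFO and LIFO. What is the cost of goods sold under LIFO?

COGS = $18,489.00

FIFO COGS: 202 @ $15.55 + 134 @ $16.10 + 150 @ $17.90 + 94 @ $21.30 + 285 @ $22.40 = $16,369.70
LIFO COGS: 101 @ $22.30 + 233 @ $21.90 + 291 @ $22.40 + 94 @ $21.30 + 146 @ $17.90 = $18,489.00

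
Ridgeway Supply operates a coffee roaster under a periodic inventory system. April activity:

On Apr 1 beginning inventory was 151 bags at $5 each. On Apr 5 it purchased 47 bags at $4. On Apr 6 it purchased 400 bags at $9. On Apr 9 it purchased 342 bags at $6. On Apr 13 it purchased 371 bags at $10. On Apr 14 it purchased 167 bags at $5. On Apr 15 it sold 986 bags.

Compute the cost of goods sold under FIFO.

COGS = $7,055

Apr 15, 986 sold [FIFO — oldest first]: 151 @ $5 + 47 @ $4 + 400 @ $9 + 342 @ $6 + 46 @ $10 = $7,055
Ending inventory: 325 @ $10 + 167 @ $5 = $4,085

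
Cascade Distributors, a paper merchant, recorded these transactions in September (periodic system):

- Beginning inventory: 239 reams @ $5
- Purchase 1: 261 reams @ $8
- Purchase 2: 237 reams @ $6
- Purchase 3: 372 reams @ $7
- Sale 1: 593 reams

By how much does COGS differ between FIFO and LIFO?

$89

FIFO COGS: 239 @ $5 + 261 @ $8 + 93 @ $6 = $3,841
LIFO COGS: 372 @ $7 + 221 @ $6 = $3,930
Difference = |$3,841 − $3,930| = $89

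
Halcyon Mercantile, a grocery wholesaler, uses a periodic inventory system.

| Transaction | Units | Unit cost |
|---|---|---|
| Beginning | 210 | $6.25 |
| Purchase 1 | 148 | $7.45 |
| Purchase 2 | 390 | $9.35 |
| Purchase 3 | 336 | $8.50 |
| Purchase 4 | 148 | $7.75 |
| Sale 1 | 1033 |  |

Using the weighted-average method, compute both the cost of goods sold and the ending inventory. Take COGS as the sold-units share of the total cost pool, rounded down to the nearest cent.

Sale 1, sell 1033: 1033/1232 × $10,064.60 → $8,438.90
Ending inventory (cost pool remaining) = $1,625.70
Check: goods available $10,064.60 = COGS $8,438.90 + ending $1,625.70

COGS = $8,438.90; ending inventory = $1,625.70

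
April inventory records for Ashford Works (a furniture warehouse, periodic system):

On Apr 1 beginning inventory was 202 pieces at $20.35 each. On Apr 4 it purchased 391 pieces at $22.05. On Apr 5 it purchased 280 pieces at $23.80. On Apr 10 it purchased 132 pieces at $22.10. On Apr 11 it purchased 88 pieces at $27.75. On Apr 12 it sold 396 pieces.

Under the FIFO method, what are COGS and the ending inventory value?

COGS = $8,388.40; ending inventory = $16,367.05

Apr 12, 396 sold [FIFO — oldest first]: 202 @ $20.35 + 194 @ $22.05 = $8,388.40
Ending inventory: 197 @ $22.05 + 280 @ $23.80 + 132 @ $22.10 + 88 @ $27.75 = $16,367.05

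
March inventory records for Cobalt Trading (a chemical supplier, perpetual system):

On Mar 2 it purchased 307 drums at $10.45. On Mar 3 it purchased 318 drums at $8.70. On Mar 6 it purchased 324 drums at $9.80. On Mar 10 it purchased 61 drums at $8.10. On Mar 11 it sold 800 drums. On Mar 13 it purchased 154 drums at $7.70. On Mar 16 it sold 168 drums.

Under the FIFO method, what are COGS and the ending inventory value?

Mar 11, 800 sold [FIFO — oldest first]: 307 @ $10.45 + 318 @ $8.70 + 175 @ $9.80 = $7,689.75
Mar 16, 168 sold [FIFO — oldest first]: 149 @ $9.80 + 19 @ $8.10 = $1,614.10
Total COGS = $7,689.75 + $1,614.10 = $9,303.85
Ending inventory: 42 @ $8.10 + 154 @ $7.70 = $1,526.00

COGS = $9,303.85; ending inventory = $1,526.00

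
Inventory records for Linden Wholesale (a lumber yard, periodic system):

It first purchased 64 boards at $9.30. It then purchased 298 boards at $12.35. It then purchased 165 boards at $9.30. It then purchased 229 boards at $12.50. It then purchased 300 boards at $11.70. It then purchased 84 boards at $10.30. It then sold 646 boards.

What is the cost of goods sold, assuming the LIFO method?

Sale 1 (646) [LIFO — newest first]: 84 @ $10.30 + 300 @ $11.70 + 229 @ $12.50 + 33 @ $9.30 = $7,544.60
Ending inventory: 64 @ $9.30 + 298 @ $12.35 + 132 @ $9.30 = $5,503.10
Check: goods available $13,047.70 = COGS $7,544.60 + ending $5,503.10

COGS = $7,544.60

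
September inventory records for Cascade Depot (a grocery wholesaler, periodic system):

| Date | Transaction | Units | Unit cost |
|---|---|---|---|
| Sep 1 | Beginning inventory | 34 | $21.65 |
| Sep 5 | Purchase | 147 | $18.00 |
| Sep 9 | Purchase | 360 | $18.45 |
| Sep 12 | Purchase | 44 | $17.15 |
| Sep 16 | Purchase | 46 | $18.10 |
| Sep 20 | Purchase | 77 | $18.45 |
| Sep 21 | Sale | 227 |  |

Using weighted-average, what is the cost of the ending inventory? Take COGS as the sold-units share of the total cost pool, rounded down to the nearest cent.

Ending inventory = $8,853.63

Sep 21, sell 227: 227/708 × $13,031.95 → $4,178.32
Ending inventory (cost pool remaining) = $8,853.63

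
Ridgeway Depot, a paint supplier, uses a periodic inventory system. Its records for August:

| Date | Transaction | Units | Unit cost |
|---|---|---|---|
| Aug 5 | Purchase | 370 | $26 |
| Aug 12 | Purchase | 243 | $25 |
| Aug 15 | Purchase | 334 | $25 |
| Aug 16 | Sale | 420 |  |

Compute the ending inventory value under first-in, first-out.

Aug 16, 420 sold [FIFO — oldest first]: 370 @ $26 + 50 @ $25 = $10,870
Ending inventory: 193 @ $25 + 334 @ $25 = $13,175
Check: goods available $24,045 = COGS $10,870 + ending $13,175

Ending inventory = $13,175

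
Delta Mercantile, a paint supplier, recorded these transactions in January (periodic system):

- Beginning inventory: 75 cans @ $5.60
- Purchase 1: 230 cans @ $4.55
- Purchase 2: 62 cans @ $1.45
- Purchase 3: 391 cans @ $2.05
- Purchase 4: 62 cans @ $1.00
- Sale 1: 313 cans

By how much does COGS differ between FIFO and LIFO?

FIFO COGS: 75 @ $5.60 + 230 @ $4.55 + 8 @ $1.45 = $1,478.10
LIFO COGS: 62 @ $1.00 + 251 @ $2.05 = $576.55
Difference = |$1,478.10 − $576.55| = $901.55

$901.55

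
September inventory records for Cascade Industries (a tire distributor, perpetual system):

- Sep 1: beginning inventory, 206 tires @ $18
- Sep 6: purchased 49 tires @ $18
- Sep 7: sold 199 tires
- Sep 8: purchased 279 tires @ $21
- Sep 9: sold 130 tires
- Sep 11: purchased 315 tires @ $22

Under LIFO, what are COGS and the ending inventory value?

Sep 7, 199 sold [LIFO — newest first]: 49 @ $18 + 150 @ $18 = $3,582
Sep 9, 130 sold [LIFO — newest first]: 130 @ $21 = $2,730
Total COGS = $3,582 + $2,730 = $6,312
Ending inventory: 56 @ $18 + 149 @ $21 + 315 @ $22 = $11,067

COGS = $6,312; ending inventory = $11,067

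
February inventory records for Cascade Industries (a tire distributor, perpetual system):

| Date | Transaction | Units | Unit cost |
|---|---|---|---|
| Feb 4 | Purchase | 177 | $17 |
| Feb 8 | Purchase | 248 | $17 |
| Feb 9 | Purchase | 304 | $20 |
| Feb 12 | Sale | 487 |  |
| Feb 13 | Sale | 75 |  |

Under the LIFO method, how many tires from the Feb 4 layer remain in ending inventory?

167

Feb 12, 487 sold [LIFO — newest first]: 304 @ $20 + 183 @ $17 = $9,191
Feb 13, 75 sold [LIFO — newest first]: 65 @ $17 + 10 @ $17 = $1,275
Total COGS = $9,191 + $1,275 = $10,466
Ending inventory: 167 @ $17 = $2,839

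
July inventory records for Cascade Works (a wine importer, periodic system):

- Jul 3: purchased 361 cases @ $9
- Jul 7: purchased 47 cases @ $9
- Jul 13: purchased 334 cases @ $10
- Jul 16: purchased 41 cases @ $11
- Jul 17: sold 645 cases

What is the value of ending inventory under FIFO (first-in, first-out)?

Jul 17, 645 sold [FIFO — oldest first]: 361 @ $9 + 47 @ $9 + 237 @ $10 = $6,042
Ending inventory: 97 @ $10 + 41 @ $11 = $1,421

Ending inventory = $1,421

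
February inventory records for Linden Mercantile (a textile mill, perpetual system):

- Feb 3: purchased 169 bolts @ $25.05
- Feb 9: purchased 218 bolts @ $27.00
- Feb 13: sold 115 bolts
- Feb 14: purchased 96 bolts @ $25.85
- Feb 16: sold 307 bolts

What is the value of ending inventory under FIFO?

Ending inventory = $1,576.85

Feb 13, 115 sold [FIFO — oldest first]: 115 @ $25.05 = $2,880.75
Feb 16, 307 sold [FIFO — oldest first]: 54 @ $25.05 + 218 @ $27.00 + 35 @ $25.85 = $8,143.45
Total COGS = $2,880.75 + $8,143.45 = $11,024.20
Ending inventory: 61 @ $25.85 = $1,576.85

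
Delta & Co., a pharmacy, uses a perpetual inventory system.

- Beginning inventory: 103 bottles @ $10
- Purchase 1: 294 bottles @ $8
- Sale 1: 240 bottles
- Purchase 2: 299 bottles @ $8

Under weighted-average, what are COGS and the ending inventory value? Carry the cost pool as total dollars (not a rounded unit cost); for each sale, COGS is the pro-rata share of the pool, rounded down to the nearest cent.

COGS = $2,044.53; ending inventory = $3,729.47

After Beginning: 103 on hand, pool $1,030.00 (≈ $10.0000 each)
After Purchase 1: 397 on hand, pool $3,382.00 (≈ $8.5189 each)
Sale 1, sell 240: 240/397 × $3,382.00 → $2,044.53
After Purchase 2: 456 on hand, pool $3,729.47 (≈ $8.1787 each)
Ending inventory (cost pool remaining) = $3,729.47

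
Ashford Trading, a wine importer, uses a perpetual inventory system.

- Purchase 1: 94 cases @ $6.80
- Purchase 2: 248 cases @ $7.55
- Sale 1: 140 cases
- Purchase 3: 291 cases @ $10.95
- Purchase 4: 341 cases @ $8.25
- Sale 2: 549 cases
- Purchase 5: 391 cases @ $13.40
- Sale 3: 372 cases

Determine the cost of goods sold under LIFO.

Sale 1 (140) [LIFO — newest first]: 140 @ $7.55 = $1,057.00
Sale 2 (549) [LIFO — newest first]: 341 @ $8.25 + 208 @ $10.95 = $5,090.85
Sale 3 (372) [LIFO — newest first]: 372 @ $13.40 = $4,984.80
Total COGS = $1,057.00 + $5,090.85 + $4,984.80 = $11,132.65
Ending inventory: 94 @ $6.80 + 108 @ $7.55 + 83 @ $10.95 + 19 @ $13.40 = $2,618.05

COGS = $11,132.65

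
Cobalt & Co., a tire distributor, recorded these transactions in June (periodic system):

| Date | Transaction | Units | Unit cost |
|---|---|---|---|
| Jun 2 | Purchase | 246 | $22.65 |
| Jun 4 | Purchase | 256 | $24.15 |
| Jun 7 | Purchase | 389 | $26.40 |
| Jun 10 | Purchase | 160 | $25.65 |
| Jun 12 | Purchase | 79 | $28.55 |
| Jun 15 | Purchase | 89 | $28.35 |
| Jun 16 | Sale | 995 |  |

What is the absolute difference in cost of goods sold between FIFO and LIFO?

$1,141.40

FIFO COGS: 246 @ $22.65 + 256 @ $24.15 + 389 @ $26.40 + 104 @ $25.65 = $24,691.50
LIFO COGS: 89 @ $28.35 + 79 @ $28.55 + 160 @ $25.65 + 389 @ $26.40 + 256 @ $24.15 + 22 @ $22.65 = $25,832.90
Difference = |$24,691.50 − $25,832.90| = $1,141.40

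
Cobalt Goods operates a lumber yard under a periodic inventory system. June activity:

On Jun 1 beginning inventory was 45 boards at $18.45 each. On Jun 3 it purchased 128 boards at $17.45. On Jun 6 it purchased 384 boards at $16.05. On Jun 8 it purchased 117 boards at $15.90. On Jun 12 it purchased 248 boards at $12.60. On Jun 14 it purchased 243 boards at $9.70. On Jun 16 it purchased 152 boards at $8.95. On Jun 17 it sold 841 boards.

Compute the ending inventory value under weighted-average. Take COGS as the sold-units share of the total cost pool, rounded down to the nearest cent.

Jun 17, sell 841: 841/1317 × $17,929.65 → $11,449.38
Ending inventory (cost pool remaining) = $6,480.27

Ending inventory = $6,480.27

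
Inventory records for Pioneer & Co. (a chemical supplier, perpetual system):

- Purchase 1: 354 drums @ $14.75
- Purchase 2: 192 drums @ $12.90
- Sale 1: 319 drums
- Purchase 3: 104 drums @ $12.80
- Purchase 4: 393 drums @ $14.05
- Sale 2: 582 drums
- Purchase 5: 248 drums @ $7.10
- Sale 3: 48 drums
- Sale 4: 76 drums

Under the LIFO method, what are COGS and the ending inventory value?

Sale 1 (319) [LIFO — newest first]: 192 @ $12.90 + 127 @ $14.75 = $4,350.05
Sale 2 (582) [LIFO — newest first]: 393 @ $14.05 + 104 @ $12.80 + 85 @ $14.75 = $8,106.60
Sale 3 (48) [LIFO — newest first]: 48 @ $7.10 = $340.80
Sale 4 (76) [LIFO — newest first]: 76 @ $7.10 = $539.60
Total COGS = $4,350.05 + $8,106.60 + $340.80 + $539.60 = $13,337.05
Ending inventory: 142 @ $14.75 + 124 @ $7.10 = $2,974.90

COGS = $13,337.05; ending inventory = $2,974.90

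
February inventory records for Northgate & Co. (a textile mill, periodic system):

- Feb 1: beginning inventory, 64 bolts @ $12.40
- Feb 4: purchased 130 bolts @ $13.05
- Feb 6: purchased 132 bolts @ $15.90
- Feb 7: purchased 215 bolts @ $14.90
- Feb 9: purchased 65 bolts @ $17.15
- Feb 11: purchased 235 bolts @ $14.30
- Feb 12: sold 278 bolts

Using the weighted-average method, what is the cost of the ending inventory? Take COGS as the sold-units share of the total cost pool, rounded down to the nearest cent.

Feb 12, sell 278: 278/841 × $12,267.65 → $4,055.18
Ending inventory (cost pool remaining) = $8,212.47
Check: goods available $12,267.65 = COGS $4,055.18 + ending $8,212.47

Ending inventory = $8,212.47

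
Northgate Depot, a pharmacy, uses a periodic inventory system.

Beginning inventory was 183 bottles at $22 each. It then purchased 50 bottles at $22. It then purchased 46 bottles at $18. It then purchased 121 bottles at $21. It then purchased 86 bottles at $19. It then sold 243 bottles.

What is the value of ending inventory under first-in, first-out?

Sale 1 (243) [FIFO — oldest first]: 183 @ $22 + 50 @ $22 + 10 @ $18 = $5,306
Ending inventory: 36 @ $18 + 121 @ $21 + 86 @ $19 = $4,823

Ending inventory = $4,823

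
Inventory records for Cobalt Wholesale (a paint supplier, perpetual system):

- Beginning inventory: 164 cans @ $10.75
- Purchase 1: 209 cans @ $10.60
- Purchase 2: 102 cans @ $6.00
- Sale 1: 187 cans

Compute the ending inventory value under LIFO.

Ending inventory = $3,077.40

Sale 1 (187) [LIFO — newest first]: 102 @ $6.00 + 85 @ $10.60 = $1,513.00
Ending inventory: 164 @ $10.75 + 124 @ $10.60 = $3,077.40
Check: goods available $4,590.40 = COGS $1,513.00 + ending $3,077.40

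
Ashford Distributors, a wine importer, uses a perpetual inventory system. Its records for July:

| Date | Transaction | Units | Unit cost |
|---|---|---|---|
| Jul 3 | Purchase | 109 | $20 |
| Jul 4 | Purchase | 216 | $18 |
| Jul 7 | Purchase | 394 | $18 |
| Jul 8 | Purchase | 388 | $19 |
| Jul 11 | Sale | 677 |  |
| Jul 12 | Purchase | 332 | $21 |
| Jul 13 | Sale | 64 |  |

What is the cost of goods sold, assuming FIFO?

COGS = $13,578

Jul 11, 677 sold [FIFO — oldest first]: 109 @ $20 + 216 @ $18 + 352 @ $18 = $12,404
Jul 13, 64 sold [FIFO — oldest first]: 42 @ $18 + 22 @ $19 = $1,174
Total COGS = $12,404 + $1,174 = $13,578
Ending inventory: 366 @ $19 + 332 @ $21 = $13,926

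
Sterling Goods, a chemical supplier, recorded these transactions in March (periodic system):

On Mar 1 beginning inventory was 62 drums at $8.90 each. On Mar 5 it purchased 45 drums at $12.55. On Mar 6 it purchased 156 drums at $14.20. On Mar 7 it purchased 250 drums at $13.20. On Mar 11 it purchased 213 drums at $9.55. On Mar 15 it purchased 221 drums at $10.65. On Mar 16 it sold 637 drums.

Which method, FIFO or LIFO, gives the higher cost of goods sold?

FIFO COGS: 62 @ $8.90 + 45 @ $12.55 + 156 @ $14.20 + 250 @ $13.20 + 124 @ $9.55 = $7,815.95
LIFO COGS: 221 @ $10.65 + 213 @ $9.55 + 203 @ $13.20 = $7,067.40

FIFO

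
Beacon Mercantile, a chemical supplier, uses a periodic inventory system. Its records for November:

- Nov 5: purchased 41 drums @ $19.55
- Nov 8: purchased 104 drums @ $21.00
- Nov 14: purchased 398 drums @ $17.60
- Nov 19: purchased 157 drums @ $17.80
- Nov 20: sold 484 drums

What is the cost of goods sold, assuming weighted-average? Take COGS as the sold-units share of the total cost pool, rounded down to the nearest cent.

COGS = $8,839.87

Nov 20, sell 484: 484/700 × $12,784.95 → $8,839.87
Ending inventory (cost pool remaining) = $3,945.08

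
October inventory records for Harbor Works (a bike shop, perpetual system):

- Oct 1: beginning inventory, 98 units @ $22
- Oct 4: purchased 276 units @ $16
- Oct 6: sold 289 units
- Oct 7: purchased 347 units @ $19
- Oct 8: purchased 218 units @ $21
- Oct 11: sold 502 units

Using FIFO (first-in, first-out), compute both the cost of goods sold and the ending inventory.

Oct 6, 289 sold [FIFO — oldest first]: 98 @ $22 + 191 @ $16 = $5,212
Oct 11, 502 sold [FIFO — oldest first]: 85 @ $16 + 347 @ $19 + 70 @ $21 = $9,423
Total COGS = $5,212 + $9,423 = $14,635
Ending inventory: 148 @ $21 = $3,108

COGS = $14,635; ending inventory = $3,108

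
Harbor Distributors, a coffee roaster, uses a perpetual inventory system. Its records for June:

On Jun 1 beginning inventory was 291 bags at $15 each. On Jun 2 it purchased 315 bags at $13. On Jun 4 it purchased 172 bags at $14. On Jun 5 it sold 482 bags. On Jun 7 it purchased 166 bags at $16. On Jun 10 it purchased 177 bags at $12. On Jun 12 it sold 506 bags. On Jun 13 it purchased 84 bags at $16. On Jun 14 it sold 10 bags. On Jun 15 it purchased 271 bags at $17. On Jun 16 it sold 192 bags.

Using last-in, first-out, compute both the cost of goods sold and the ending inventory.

COGS = $17,077; ending inventory = $4,522

Jun 5, 482 sold [LIFO — newest first]: 172 @ $14 + 310 @ $13 = $6,438
Jun 12, 506 sold [LIFO — newest first]: 177 @ $12 + 166 @ $16 + 5 @ $13 + 158 @ $15 = $7,215
Jun 14, 10 sold [LIFO — newest first]: 10 @ $16 = $160
Jun 16, 192 sold [LIFO — newest first]: 192 @ $17 = $3,264
Total COGS = $6,438 + $7,215 + $160 + $3,264 = $17,077
Ending inventory: 133 @ $15 + 74 @ $16 + 79 @ $17 = $4,522
Check: goods available $21,599 = COGS $17,077 + ending $4,522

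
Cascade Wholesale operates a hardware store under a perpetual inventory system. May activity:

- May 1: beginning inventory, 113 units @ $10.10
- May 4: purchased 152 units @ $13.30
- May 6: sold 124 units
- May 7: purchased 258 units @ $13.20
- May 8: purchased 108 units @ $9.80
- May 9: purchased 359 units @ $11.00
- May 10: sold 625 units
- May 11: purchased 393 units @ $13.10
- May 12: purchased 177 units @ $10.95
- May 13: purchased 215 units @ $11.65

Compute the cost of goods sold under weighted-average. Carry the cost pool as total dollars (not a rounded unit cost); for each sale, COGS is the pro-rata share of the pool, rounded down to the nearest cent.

After May 1: 113 on hand, pool $1,141.30 (≈ $10.1000 each)
After May 4: 265 on hand, pool $3,162.90 (≈ $11.9355 each)
May 6, sell 124: 124/265 × $3,162.90 → $1,479.99
After May 7: 399 on hand, pool $5,088.51 (≈ $12.7532 each)
After May 8: 507 on hand, pool $6,146.91 (≈ $12.1241 each)
After May 9: 866 on hand, pool $10,095.91 (≈ $11.6581 each)
May 10, sell 625: 625/866 × $10,095.91 → $7,286.30
After May 11: 634 on hand, pool $7,957.91 (≈ $12.5519 each)
After May 12: 811 on hand, pool $9,896.06 (≈ $12.2023 each)
After May 13: 1026 on hand, pool $12,400.81 (≈ $12.0866 each)
Total COGS = $1,479.99 + $7,286.30 = $8,766.29
Ending inventory (cost pool remaining) = $12,400.81
Check: goods available $21,167.10 = COGS $8,766.29 + ending $12,400.81

COGS = $8,766.29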